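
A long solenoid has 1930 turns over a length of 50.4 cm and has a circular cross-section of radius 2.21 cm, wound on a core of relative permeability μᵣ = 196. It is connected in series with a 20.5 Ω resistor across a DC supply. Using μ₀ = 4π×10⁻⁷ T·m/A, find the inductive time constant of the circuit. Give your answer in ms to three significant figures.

τ ≈ 136 ms

A = πr² = π(2.210×10^-2 m)² = 1.534×10^-3 m².
L = μ₀μᵣN²A/ℓ = (4π×10⁻⁷)(196)(1930)²(1.534×10^-3)/(0.504) = 2.793 H.
τ = L/R = (2.793)/(20.5) = 0.1362 s.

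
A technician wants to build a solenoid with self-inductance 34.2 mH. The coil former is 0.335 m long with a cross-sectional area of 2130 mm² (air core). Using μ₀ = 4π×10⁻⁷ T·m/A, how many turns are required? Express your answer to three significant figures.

A = 2130 mm² = 2.130×10^-3 m².
From L = μ₀N²A/ℓ, N = √(Lℓ / (μ₀A)).
N = √[(3.420×10^-2)(0.335) / ((4π×10⁻⁷)×2.130×10^-3)] = √(4.280×10^6) ≈ 2068.9.

N ≈ 2070 turns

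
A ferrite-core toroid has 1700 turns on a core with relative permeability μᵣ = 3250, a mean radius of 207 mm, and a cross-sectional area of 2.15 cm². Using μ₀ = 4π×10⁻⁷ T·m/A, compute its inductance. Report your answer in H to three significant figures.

L ≈ 1.95 H

For a thin toroid, L = μ₀μᵣN²A/(2πR).
L = (4π×10⁻⁷)(3250)(1700)²(2.150×10^-4) / (2π×0.207 m) = 1.951 H.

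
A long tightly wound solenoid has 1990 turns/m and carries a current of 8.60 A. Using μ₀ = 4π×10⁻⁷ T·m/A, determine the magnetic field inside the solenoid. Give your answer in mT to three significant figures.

Inside a long solenoid, B = μ₀nI.
B = (4π×10⁻⁷)(1.990×10^3 m⁻¹)(8.60 A) = 2.151×10^-2 T.

B ≈ 21.5 mT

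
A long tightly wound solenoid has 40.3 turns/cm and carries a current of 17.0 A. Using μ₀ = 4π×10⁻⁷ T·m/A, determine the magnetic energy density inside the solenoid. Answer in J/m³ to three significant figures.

B = μ₀nI = (4π×10⁻⁷)(4.030×10^3)(17.0) = 8.609×10^-2 T.
u = B²/(2μ₀) = (8.609×10^-2)²/(2×4π×10⁻⁷) = 2.949×10^3 J/m³.

u ≈ 2950 J/m³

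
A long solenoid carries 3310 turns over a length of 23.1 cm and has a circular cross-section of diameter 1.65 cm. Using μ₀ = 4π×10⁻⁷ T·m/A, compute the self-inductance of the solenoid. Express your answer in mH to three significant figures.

L ≈ 12.7 mH

A = π(d/2)² = π(8.250×10^-3 m)² = 2.138×10^-4 m².
For a long solenoid, L = μ₀N²A/ℓ.
L = (4π×10⁻⁷)(3310)²(2.138×10^-4)/(0.231 m) = 1.274×10^-2 H.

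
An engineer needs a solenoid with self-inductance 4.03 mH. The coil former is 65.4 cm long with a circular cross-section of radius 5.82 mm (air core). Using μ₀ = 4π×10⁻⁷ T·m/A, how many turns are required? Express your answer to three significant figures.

N ≈ 4440 turns

A = πr² = π(5.820×10^-3 m)² = 1.064×10^-4 m².
From L = μ₀N²A/ℓ, N = √(Lℓ / (μ₀A)).
N = √[(4.030×10^-3)(0.654) / ((4π×10⁻⁷)×1.064×10^-4)] = √(1.971×10^7) ≈ 4439.5.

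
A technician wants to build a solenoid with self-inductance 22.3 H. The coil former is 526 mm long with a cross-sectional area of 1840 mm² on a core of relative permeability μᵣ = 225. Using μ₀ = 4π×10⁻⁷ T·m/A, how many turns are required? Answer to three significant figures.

N ≈ 4750 turns

A = 1840 mm² = 1.840×10^-3 m².
From L = μ₀μᵣN²A/ℓ, N = √(Lℓ / (μ₀μᵣA)).
N = √[(22.3)(0.526) / ((4π×10⁻⁷)(225)×1.840×10^-3)] = √(2.2547×10^7) ≈ 4748.3.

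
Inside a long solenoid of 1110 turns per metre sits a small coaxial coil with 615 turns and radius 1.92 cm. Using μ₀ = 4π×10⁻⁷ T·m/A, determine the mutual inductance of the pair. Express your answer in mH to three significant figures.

The outer solenoid produces a uniform field B₁ = μ₀n₁I₁ across the inner coil,
so the flux linkage is N₂Φ = N₂B₁A₂ = μ₀n₁N₂A₂·I₁, giving M = μ₀n₁N₂A₂.
A₂ = πr² = π(1.920×10^-2 m)² = 1.158×10^-3 m².
M = (4π×10⁻⁷)(1110)(615)(1.158×10^-3) = 9.9348×10^-4 H.

M ≈ 0.993 mH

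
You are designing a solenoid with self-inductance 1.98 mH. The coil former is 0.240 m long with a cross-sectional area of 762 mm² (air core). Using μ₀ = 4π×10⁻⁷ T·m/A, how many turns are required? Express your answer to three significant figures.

N ≈ 704 turns

A = 762 mm² = 7.620×10^-4 m².
From L = μ₀N²A/ℓ, N = √(Lℓ / (μ₀A)).
N = √[(1.980×10^-3)(0.24) / ((4π×10⁻⁷)×7.620×10^-4)] = √(4.963×10^5) ≈ 704.46.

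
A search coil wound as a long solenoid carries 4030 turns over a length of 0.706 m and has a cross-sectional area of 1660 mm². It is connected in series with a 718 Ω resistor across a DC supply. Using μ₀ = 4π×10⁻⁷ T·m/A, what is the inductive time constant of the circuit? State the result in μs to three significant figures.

τ ≈ 66.8 μs

A = 1660 mm² = 1.660×10^-3 m².
L = μ₀N²A/ℓ = (4π×10⁻⁷)(4030)²(1.660×10^-3)/(0.706) = 4.799×10^-2 H.
τ = L/R = (4.799×10^-2)/(718) = 6.683×10^-5 s.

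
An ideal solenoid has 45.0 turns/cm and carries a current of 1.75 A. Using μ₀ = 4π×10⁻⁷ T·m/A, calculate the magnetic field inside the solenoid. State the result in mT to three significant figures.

B ≈ 9.90 mT

Inside a long solenoid, B = μ₀nI.
B = (4π×10⁻⁷)(4.500×10^3 m⁻¹)(1.75 A) = 9.896×10^-3 T.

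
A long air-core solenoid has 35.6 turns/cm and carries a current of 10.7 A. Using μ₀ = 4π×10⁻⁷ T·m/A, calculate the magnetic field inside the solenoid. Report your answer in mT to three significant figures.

B ≈ 47.9 mT

Inside a long solenoid, B = μ₀nI.
B = (4π×10⁻⁷)(3.560×10^3 m⁻¹)(10.7 A) = 4.787×10^-2 T.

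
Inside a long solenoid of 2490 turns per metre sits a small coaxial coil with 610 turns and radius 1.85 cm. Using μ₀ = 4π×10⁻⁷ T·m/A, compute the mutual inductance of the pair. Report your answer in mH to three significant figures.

M ≈ 2.05 mH

The outer solenoid produces a uniform field B₁ = μ₀n₁I₁ across the inner coil,
so the flux linkage is N₂Φ = N₂B₁A₂ = μ₀n₁N₂A₂·I₁, giving M = μ₀n₁N₂A₂.
A₂ = πr² = π(1.850×10^-2 m)² = 1.075×10^-3 m².
M = (4π×10⁻⁷)(2490)(610)(1.075×10^-3) = 2.052×10^-3 H.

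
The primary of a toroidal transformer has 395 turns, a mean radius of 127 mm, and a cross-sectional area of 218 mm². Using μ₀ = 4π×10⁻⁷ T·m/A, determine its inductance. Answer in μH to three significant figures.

L ≈ 53.6 μH

For a thin toroid, L = μ₀N²A/(2πR).
L = (4π×10⁻⁷)(395)²(2.180×10^-4) / (2π×0.127 m) = 5.356×10^-5 H.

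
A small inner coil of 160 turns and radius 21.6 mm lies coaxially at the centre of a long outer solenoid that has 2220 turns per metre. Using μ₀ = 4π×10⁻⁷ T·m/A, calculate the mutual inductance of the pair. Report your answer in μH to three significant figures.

M ≈ 654 μH

The outer solenoid produces a uniform field B₁ = μ₀n₁I₁ across the inner coil,
so the flux linkage is N₂Φ = N₂B₁A₂ = μ₀n₁N₂A₂·I₁, giving M = μ₀n₁N₂A₂.
A₂ = πr² = π(2.160×10^-2 m)² = 1.466×10^-3 m².
M = (4π×10⁻⁷)(2220)(160)(1.466×10^-3) = 6.542×10^-4 H.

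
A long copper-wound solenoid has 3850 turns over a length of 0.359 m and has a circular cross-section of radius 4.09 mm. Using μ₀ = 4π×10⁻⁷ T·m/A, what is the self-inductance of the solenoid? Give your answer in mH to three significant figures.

A = πr² = π(4.090×10^-3 m)² = 5.255×10^-5 m².
For a long solenoid, L = μ₀N²A/ℓ.
L = (4π×10⁻⁷)(3850)²(5.255×10^-5)/(0.359 m) = 2.727×10^-3 H.

L ≈ 2.73 mH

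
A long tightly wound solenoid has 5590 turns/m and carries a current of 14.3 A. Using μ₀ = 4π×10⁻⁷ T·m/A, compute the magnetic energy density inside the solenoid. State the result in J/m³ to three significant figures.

B = μ₀nI = (4π×10⁻⁷)(5.590×10^3)(14.3) = 0.10045 T.
u = B²/(2μ₀) = (0.10045)²/(2×4π×10⁻⁷) = 4.0149×10^3 J/m³.

u ≈ 4010 J/m³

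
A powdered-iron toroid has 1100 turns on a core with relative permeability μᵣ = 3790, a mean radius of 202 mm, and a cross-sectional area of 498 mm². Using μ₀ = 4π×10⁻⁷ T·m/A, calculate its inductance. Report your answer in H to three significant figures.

L ≈ 2.26 H

For a thin toroid, L = μ₀μᵣN²A/(2πR).
L = (4π×10⁻⁷)(3790)(1100)²(4.980×10^-4) / (2π×0.202 m) = 2.261 H.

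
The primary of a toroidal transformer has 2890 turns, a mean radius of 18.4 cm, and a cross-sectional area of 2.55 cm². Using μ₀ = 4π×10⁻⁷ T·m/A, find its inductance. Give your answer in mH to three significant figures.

L ≈ 2.31 mH

For a thin toroid, L = μ₀N²A/(2πR).
L = (4π×10⁻⁷)(2890)²(2.550×10^-4) / (2π×0.184 m) = 2.31498×10^-3 H.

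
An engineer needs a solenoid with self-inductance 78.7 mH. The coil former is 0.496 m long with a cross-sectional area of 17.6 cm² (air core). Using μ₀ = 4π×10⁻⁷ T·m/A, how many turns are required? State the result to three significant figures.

N ≈ 4200 turns

A = 17.6 cm² = 1.760×10^-3 m².
From L = μ₀N²A/ℓ, N = √(Lℓ / (μ₀A)).
N = √[(7.870×10^-2)(0.496) / ((4π×10⁻⁷)×1.760×10^-3)] = √(1.76496×10^7) ≈ 4201.1.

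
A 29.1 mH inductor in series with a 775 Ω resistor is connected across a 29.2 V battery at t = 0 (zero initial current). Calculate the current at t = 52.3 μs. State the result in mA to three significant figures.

τ = L/R = 2.910×10^-2/775 = 3.7548×10^-5 s; final current I_∞ = ε/R = 29.2/775 = 3.768×10^-2 A.
I(t) = I_∞(1 − e^(−t/τ)) with t/τ = 1.393.
I = (3.768×10^-2)(1 − e^(−1.393)) = 2.832×10^-2 A.

I ≈ 28.3 mA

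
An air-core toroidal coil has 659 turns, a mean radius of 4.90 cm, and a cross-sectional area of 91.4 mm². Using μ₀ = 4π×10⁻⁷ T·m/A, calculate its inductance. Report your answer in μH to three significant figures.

For a thin toroid, L = μ₀N²A/(2πR).
L = (4π×10⁻⁷)(659)²(9.140×10^-5) / (2π×4.900×10^-2 m) = 1.620×10^-4 H.

L ≈ 162 μH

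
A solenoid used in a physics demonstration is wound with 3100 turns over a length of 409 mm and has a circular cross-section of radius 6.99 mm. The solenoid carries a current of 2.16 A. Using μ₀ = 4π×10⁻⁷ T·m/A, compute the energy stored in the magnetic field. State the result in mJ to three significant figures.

U ≈ 10.6 mJ

A = πr² = π(6.990×10^-3 m)² = 1.53499×10^-4 m².
L = μ₀N²A/ℓ = (4π×10⁻⁷)(3100)²(1.53499×10^-4)/(0.409) = 4.532×10^-3 H.
U = ½LI² = ½(4.532×10^-3)(2.16)² = 1.057×10^-2 J.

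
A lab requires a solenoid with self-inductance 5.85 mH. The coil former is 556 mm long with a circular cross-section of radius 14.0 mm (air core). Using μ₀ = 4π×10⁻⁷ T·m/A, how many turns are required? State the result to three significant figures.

A = πr² = π(1.400×10^-2 m)² = 6.158×10^-4 m².
From L = μ₀N²A/ℓ, N = √(Lℓ / (μ₀A)).
N = √[(5.850×10^-3)(0.556) / ((4π×10⁻⁷)×6.158×10^-4)] = √(4.204×10^6) ≈ 2050.3.

N ≈ 2050 turns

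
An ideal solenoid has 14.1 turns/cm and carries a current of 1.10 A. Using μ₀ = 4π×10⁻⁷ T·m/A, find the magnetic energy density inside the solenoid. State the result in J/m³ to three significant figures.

B = μ₀nI = (4π×10⁻⁷)(1.410×10^3)(1.10) = 1.949×10^-3 T.
u = B²/(2μ₀) = (1.949×10^-3)²/(2×4π×10⁻⁷) = 1.511 J/m³.

u ≈ 1.51 J/m³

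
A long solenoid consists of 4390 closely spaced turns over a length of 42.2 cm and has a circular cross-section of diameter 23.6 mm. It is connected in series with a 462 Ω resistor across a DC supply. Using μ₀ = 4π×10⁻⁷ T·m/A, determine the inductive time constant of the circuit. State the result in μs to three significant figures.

A = π(d/2)² = π(1.180×10^-2 m)² = 4.374×10^-4 m².
L = μ₀N²A/ℓ = (4π×10⁻⁷)(4390)²(4.374×10^-4)/(0.422) = 2.510×10^-2 H.
τ = L/R = (2.510×10^-2)/(462) = 5.434×10^-5 s.

τ ≈ 54.3 μs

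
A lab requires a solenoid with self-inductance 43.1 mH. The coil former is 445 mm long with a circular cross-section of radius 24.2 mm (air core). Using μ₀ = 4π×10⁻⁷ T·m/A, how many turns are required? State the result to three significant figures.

A = πr² = π(2.420×10^-2 m)² = 1.840×10^-3 m².
From L = μ₀N²A/ℓ, N = √(Lℓ / (μ₀A)).
N = √[(4.310×10^-2)(0.445) / ((4π×10⁻⁷)×1.840×10^-3)] = √(8.296×10^6) ≈ 2880.2.

N ≈ 2880 turns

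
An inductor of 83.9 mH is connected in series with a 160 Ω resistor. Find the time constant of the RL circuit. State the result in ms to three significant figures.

τ = L/R = (8.390×10^-2 H)/(160 Ω) = 5.244×10^-4 s.

τ ≈ 0.524 ms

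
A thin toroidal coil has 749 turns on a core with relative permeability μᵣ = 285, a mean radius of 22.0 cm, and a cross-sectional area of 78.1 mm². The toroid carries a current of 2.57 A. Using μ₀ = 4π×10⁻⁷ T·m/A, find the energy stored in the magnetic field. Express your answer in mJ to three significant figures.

L = μ₀μᵣN²A/(2πR) = (4π×10⁻⁷)(285)(749)²(7.810×10^-5)/(2π×0.22) = 1.135×10^-2 H.
U = ½LI² = ½(1.135×10^-2)(2.57)² = 3.749×10^-2 J.

U ≈ 37.5 mJ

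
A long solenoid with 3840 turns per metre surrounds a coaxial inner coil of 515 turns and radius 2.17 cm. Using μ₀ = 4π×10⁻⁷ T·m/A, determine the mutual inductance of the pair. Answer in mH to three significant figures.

The outer solenoid produces a uniform field B₁ = μ₀n₁I₁ across the inner coil,
so the flux linkage is N₂Φ = N₂B₁A₂ = μ₀n₁N₂A₂·I₁, giving M = μ₀n₁N₂A₂.
A₂ = πr² = π(2.170×10^-2 m)² = 1.479×10^-3 m².
M = (4π×10⁻⁷)(3840)(515)(1.479×10^-3) = 3.676×10^-3 H.

M ≈ 3.68 mH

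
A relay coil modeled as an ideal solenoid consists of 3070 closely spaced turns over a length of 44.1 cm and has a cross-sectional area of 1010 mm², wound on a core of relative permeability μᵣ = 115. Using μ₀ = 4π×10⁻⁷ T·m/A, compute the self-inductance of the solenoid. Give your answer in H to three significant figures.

A = 1010 mm² = 1.010×10^-3 m².
For a long solenoid, L = μ₀μᵣN²A/ℓ.
L = (4π×10⁻⁷)(115)(3070)²(1.010×10^-3)/(0.441 m) = 3.119 H.

L ≈ 3.12 H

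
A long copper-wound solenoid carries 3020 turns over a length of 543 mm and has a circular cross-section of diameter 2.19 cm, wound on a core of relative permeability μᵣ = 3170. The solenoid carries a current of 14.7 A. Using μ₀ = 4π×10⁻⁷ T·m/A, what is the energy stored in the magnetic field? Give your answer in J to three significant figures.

A = π(d/2)² = π(1.095×10^-2 m)² = 3.767×10^-4 m².
L = μ₀μᵣN²A/ℓ = (4π×10⁻⁷)(3170)(3020)²(3.767×10^-4)/(0.543) = 25.2 H.
U = ½LI² = ½(25.2)(14.7)² = 2.723×10^3 J.

U ≈ 2720 J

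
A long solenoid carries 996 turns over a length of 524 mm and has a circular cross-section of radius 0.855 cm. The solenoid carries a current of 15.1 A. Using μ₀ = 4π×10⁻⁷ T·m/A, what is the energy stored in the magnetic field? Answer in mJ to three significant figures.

U ≈ 62.3 mJ

A = πr² = π(8.550×10^-3 m)² = 2.297×10^-4 m².
L = μ₀N²A/ℓ = (4π×10⁻⁷)(996)²(2.297×10^-4)/(0.524) = 5.464×10^-4 H.
U = ½LI² = ½(5.464×10^-4)(15.1)² = 6.229×10^-2 J.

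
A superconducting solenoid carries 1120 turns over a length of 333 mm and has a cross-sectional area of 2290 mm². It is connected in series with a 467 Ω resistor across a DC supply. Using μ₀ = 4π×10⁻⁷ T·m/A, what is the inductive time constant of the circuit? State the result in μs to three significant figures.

A = 2290 mm² = 2.290×10^-3 m².
L = μ₀N²A/ℓ = (4π×10⁻⁷)(1120)²(2.290×10^-3)/(0.333) = 1.084×10^-2 H.
τ = L/R = (1.084×10^-2)/(467) = 2.321×10^-5 s.

τ ≈ 23.2 μs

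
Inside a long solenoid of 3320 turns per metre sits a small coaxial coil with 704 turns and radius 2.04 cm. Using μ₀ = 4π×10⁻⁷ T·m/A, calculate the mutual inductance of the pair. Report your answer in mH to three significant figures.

The outer solenoid produces a uniform field B₁ = μ₀n₁I₁ across the inner coil,
so the flux linkage is N₂Φ = N₂B₁A₂ = μ₀n₁N₂A₂·I₁, giving M = μ₀n₁N₂A₂.
A₂ = πr² = π(2.040×10^-2 m)² = 1.307×10^-3 m².
M = (4π×10⁻⁷)(3320)(704)(1.307×10^-3) = 3.840×10^-3 H.

M ≈ 3.84 mH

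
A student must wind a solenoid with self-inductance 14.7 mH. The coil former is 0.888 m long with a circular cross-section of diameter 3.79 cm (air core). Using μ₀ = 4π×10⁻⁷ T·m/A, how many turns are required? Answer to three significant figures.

A = π(d/2)² = π(1.895×10^-2 m)² = 1.128×10^-3 m².
From L = μ₀N²A/ℓ, N = √(Lℓ / (μ₀A)).
N = √[(1.470×10^-2)(0.888) / ((4π×10⁻⁷)×1.128×10^-3)] = √(9.208×10^6) ≈ 3034.4.

N ≈ 3030 turns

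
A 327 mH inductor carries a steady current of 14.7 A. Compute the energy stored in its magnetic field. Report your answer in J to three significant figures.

U ≈ 35.3 J

Stored magnetic energy: U = ½LI².
U = ½(0.327 H)(14.7 A)² = 35.33 J.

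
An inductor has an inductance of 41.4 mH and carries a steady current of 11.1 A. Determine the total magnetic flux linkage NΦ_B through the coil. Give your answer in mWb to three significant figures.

From L = NΦ_B/I, the flux linkage is NΦ_B = LI.
NΦ_B = (4.140×10^-2 H)(11.1 A) = 0.4595 Wb.

NΦ_B ≈ 460 mWb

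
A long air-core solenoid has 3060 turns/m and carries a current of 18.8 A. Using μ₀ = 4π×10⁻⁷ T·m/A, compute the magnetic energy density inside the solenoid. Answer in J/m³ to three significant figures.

u ≈ 2080 J/m³

B = μ₀nI = (4π×10⁻⁷)(3.060×10^3)(18.8) = 7.229×10^-2 T.
u = B²/(2μ₀) = (7.229×10^-2)²/(2×4π×10⁻⁷) = 2.079×10^3 J/m³.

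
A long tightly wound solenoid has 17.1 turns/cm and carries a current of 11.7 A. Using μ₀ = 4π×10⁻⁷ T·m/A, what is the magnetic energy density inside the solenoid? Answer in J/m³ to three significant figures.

u ≈ 252 J/m³

B = μ₀nI = (4π×10⁻⁷)(1.710×10^3)(11.7) = 2.514×10^-2 T.
u = B²/(2μ₀) = (2.514×10^-2)²/(2×4π×10⁻⁷) = 251.5 J/m³.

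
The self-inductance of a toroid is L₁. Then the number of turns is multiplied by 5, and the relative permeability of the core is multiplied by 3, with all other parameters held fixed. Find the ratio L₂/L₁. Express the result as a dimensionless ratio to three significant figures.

L₂/L₁ = 75.0

For a toroid, L ∝ μᵣN²A/R.
L₂/L₁ = (5)^2 × (3) = 75.0.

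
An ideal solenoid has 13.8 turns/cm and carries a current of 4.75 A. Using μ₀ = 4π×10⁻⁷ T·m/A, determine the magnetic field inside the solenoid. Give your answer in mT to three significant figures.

Inside a long solenoid, B = μ₀nI.
B = (4π×10⁻⁷)(1.380×10^3 m⁻¹)(4.75 A) = 8.237×10^-3 T.

B ≈ 8.24 mT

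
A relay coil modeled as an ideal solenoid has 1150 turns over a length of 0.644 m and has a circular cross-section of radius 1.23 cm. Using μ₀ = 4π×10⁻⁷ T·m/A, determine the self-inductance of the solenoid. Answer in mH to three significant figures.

A = πr² = π(1.230×10^-2 m)² = 4.753×10^-4 m².
For a long solenoid, L = μ₀N²A/ℓ.
L = (4π×10⁻⁷)(1150)²(4.753×10^-4)/(0.644 m) = 1.227×10^-3 H.

L ≈ 1.23 mH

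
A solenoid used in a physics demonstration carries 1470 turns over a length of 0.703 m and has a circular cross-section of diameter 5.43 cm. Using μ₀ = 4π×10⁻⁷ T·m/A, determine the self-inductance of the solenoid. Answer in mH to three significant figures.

L ≈ 8.94 mH

A = π(d/2)² = π(2.715×10^-2 m)² = 2.316×10^-3 m².
For a long solenoid, L = μ₀N²A/ℓ.
L = (4π×10⁻⁷)(1470)²(2.316×10^-3)/(0.703 m) = 8.94497×10^-3 H.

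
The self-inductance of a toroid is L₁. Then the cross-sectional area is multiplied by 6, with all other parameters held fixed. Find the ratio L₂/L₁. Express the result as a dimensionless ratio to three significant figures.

L₂/L₁ = 6.00

For a toroid, L ∝ μᵣN²A/R.
L₂/L₁ = (6) = 6.00.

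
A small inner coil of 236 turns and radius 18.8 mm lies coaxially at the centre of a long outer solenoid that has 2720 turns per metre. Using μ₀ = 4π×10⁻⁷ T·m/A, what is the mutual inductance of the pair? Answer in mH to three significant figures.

The outer solenoid produces a uniform field B₁ = μ₀n₁I₁ across the inner coil,
so the flux linkage is N₂Φ = N₂B₁A₂ = μ₀n₁N₂A₂·I₁, giving M = μ₀n₁N₂A₂.
A₂ = πr² = π(1.880×10^-2 m)² = 1.110×10^-3 m².
M = (4π×10⁻⁷)(2720)(236)(1.110×10^-3) = 8.957×10^-4 H.

M ≈ 0.896 mH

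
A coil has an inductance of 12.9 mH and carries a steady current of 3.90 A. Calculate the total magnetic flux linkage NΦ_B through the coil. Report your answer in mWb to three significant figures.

From L = NΦ_B/I, the flux linkage is NΦ_B = LI.
NΦ_B = (1.290×10^-2 H)(3.90 A) = 5.031×10^-2 Wb.

NΦ_B ≈ 50.3 mWb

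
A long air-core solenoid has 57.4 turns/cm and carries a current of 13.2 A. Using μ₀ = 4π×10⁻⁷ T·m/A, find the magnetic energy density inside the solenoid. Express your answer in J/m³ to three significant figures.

B = μ₀nI = (4π×10⁻⁷)(5.740×10^3)(13.2) = 9.521×10^-2 T.
u = B²/(2μ₀) = (9.521×10^-2)²/(2×4π×10⁻⁷) = 3.607×10^3 J/m³.

u ≈ 3610 J/m³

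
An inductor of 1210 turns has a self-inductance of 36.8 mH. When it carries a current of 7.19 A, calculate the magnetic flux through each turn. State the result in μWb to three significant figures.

From L = NΦ_B/I, the flux per turn is Φ_B = LI/N.
Φ_B = (3.680×10^-2 H)(7.19 A)/1210 = 2.187×10^-4 Wb.

Φ_B ≈ 219 μWb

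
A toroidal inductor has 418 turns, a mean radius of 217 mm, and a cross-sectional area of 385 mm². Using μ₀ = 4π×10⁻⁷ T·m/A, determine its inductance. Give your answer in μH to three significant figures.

L ≈ 62.0 μH

For a thin toroid, L = μ₀N²A/(2πR).
L = (4π×10⁻⁷)(418)²(3.850×10^-4) / (2π×0.217 m) = 6.200×10^-5 H.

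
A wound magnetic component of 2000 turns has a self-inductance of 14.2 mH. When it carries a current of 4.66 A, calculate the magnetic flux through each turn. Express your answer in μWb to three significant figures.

From L = NΦ_B/I, the flux per turn is Φ_B = LI/N.
Φ_B = (1.420×10^-2 H)(4.66 A)/2000 = 3.309×10^-5 Wb.

Φ_B ≈ 33.1 μWb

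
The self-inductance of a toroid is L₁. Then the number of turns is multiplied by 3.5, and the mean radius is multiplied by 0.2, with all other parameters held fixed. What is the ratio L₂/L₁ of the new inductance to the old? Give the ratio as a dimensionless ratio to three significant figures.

L₂/L₁ = 61.3

For a toroid, L ∝ μᵣN²A/R.
L₂/L₁ = (3.5)^2 × (0.2)^-1 = 61.3.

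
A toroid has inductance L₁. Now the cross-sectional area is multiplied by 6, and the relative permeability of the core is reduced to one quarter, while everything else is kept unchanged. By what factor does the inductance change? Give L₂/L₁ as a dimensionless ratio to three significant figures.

L₂/L₁ = 1.50

For a toroid, L ∝ μᵣN²A/R.
L₂/L₁ = (6) × (0.25) = 1.50.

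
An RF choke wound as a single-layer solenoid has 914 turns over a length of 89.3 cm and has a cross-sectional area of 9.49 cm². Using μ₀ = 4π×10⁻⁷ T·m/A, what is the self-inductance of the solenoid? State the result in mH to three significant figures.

A = 9.49 cm² = 9.490×10^-4 m².
For a long solenoid, L = μ₀N²A/ℓ.
L = (4π×10⁻⁷)(914)²(9.490×10^-4)/(0.893 m) = 1.116×10^-3 H.

L ≈ 1.12 mH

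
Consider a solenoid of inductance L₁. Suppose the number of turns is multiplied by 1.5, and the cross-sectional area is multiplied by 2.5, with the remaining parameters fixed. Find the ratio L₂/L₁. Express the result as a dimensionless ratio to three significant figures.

For a solenoid, L ∝ μᵣN²A/ℓ.
L₂/L₁ = (1.5)^2 × (2.5) = 5.63.

L₂/L₁ = 5.63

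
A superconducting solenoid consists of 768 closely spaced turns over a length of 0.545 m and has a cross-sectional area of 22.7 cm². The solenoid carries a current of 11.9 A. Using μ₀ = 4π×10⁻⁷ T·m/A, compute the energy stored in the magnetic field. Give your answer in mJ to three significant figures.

A = 22.7 cm² = 2.270×10^-3 m².
L = μ₀N²A/ℓ = (4π×10⁻⁷)(768)²(2.270×10^-3)/(0.545) = 3.087×10^-3 H.
U = ½LI² = ½(3.087×10^-3)(11.9)² = 0.2186 J.

U ≈ 219 mJ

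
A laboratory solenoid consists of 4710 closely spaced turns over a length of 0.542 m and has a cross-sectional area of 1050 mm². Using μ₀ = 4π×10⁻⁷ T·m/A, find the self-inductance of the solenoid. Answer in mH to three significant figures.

A = 1050 mm² = 1.050×10^-3 m².
For a long solenoid, L = μ₀N²A/ℓ.
L = (4π×10⁻⁷)(4710)²(1.050×10^-3)/(0.542 m) = 5.401×10^-2 H.

L ≈ 54.0 mH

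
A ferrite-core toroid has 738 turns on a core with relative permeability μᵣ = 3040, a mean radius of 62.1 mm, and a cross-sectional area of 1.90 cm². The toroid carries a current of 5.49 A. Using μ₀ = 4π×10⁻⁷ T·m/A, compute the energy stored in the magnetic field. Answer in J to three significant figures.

U ≈ 15.3 J

L = μ₀μᵣN²A/(2πR) = (4π×10⁻⁷)(3040)(738)²(1.900×10^-4)/(2π×6.210×10^-2) = 1.013 H.
U = ½LI² = ½(1.013)(5.49)² = 15.27 J.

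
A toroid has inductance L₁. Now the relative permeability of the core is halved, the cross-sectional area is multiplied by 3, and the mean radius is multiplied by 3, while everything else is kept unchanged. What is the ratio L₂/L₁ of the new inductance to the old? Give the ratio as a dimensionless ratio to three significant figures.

L₂/L₁ = 0.500

For a toroid, L ∝ μᵣN²A/R.
L₂/L₁ = (0.5) × (3) × (3)^-1 = 0.500.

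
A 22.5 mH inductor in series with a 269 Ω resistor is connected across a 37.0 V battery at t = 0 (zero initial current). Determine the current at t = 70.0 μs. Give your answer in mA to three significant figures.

I ≈ 78.0 mA

τ = L/R = 2.250×10^-2/269 = 8.364×10^-5 s; final current I_∞ = ε/R = 37.0/269 = 0.1375 A.
I(t) = I_∞(1 − e^(−t/τ)) with t/τ = 0.837.
I = (0.1375)(1 − e^(−0.837)) = 7.798×10^-2 A.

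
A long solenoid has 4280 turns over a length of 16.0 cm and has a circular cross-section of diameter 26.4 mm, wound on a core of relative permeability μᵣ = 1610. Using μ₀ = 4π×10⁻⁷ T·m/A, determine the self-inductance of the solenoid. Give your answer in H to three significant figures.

A = π(d/2)² = π(1.320×10^-2 m)² = 5.474×10^-4 m².
For a long solenoid, L = μ₀μᵣN²A/ℓ.
L = (4π×10⁻⁷)(1610)(4280)²(5.474×10^-4)/(0.16 m) = 126.8 H.

L ≈ 127 H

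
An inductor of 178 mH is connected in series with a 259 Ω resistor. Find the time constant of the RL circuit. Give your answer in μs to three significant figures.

τ ≈ 687 μs

τ = L/R = (0.178 H)/(259 Ω) = 6.873×10^-4 s.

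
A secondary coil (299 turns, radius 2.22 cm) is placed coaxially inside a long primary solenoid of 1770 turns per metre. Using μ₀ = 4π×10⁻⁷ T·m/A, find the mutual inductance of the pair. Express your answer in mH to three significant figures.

M ≈ 1.03 mH

The outer solenoid produces a uniform field B₁ = μ₀n₁I₁ across the inner coil,
so the flux linkage is N₂Φ = N₂B₁A₂ = μ₀n₁N₂A₂·I₁, giving M = μ₀n₁N₂A₂.
A₂ = πr² = π(2.220×10^-2 m)² = 1.548×10^-3 m².
M = (4π×10⁻⁷)(1770)(299)(1.548×10^-3) = 1.030×10^-3 H.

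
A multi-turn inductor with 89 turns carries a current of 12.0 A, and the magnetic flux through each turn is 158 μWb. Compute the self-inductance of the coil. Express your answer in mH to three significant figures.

Self-inductance is defined by L = NΦ_B/I (flux linkage over current).
L = (89)(1.580×10^-4 Wb)/(12.0 A) = 1.172×10^-3 H.

L ≈ 1.17 mH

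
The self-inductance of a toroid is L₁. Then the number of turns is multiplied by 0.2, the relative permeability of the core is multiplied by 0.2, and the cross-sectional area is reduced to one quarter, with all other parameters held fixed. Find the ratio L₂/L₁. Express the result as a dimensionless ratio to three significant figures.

L₂/L₁ = 0.002

For a toroid, L ∝ μᵣN²A/R.
L₂/L₁ = (0.2)^2 × (0.2) × (0.25) = 0.002.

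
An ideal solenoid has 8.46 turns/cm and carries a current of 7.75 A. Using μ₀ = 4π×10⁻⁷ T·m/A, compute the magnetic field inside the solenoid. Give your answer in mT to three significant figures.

Inside a long solenoid, B = μ₀nI.
B = (4π×10⁻⁷)(846 m⁻¹)(7.75 A) = 8.239×10^-3 T.

B ≈ 8.24 mT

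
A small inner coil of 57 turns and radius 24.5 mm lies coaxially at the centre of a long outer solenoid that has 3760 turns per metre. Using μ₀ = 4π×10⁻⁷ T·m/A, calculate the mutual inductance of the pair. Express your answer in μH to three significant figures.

M ≈ 508 μH

The outer solenoid produces a uniform field B₁ = μ₀n₁I₁ across the inner coil,
so the flux linkage is N₂Φ = N₂B₁A₂ = μ₀n₁N₂A₂·I₁, giving M = μ₀n₁N₂A₂.
A₂ = πr² = π(2.450×10^-2 m)² = 1.886×10^-3 m².
M = (4π×10⁻⁷)(3760)(57)(1.886×10^-3) = 5.079×10^-4 H.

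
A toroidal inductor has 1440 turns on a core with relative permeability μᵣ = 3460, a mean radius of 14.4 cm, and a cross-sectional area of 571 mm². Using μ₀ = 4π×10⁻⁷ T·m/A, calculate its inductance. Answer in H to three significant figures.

For a thin toroid, L = μ₀μᵣN²A/(2πR).
L = (4π×10⁻⁷)(3460)(1440)²(5.710×10^-4) / (2π×0.144 m) = 5.69 H.

L ≈ 5.69 H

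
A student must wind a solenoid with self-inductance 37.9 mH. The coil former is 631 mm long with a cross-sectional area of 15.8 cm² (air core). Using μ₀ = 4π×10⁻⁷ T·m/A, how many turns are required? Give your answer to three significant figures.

A = 15.8 cm² = 1.580×10^-3 m².
From L = μ₀N²A/ℓ, N = √(Lℓ / (μ₀A)).
N = √[(3.790×10^-2)(0.631) / ((4π×10⁻⁷)×1.580×10^-3)] = √(1.204×10^7) ≈ 3470.6.

N ≈ 3470 turns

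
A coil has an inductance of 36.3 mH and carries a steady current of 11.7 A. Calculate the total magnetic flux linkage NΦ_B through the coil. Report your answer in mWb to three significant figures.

From L = NΦ_B/I, the flux linkage is NΦ_B = LI.
NΦ_B = (3.630×10^-2 H)(11.7 A) = 0.4247 Wb.

NΦ_B ≈ 425 mWb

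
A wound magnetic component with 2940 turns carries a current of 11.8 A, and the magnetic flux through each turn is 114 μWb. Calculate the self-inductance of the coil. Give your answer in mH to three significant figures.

Self-inductance is defined by L = NΦ_B/I (flux linkage over current).
L = (2940)(1.140×10^-4 Wb)/(11.8 A) = 2.840×10^-2 H.

L ≈ 28.4 mH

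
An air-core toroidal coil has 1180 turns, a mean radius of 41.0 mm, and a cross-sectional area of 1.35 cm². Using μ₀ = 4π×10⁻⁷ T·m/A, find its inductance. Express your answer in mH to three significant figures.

L ≈ 0.917 mH

For a thin toroid, L = μ₀N²A/(2πR).
L = (4π×10⁻⁷)(1180)²(1.350×10^-4) / (2π×4.100×10^-2 m) = 9.169×10^-4 H.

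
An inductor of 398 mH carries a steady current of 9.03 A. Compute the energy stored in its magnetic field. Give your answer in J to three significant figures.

U ≈ 16.2 J

Stored magnetic energy: U = ½LI².
U = ½(0.398 H)(9.03 A)² = 16.23 J.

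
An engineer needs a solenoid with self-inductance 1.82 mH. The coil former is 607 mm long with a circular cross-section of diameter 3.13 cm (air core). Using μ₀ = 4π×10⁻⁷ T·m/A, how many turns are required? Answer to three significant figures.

A = π(d/2)² = π(1.565×10^-2 m)² = 7.694×10^-4 m².
From L = μ₀N²A/ℓ, N = √(Lℓ / (μ₀A)).
N = √[(1.820×10^-3)(0.607) / ((4π×10⁻⁷)×7.694×10^-4)] = √(1.143×10^6) ≈ 1068.9.

N ≈ 1070 turns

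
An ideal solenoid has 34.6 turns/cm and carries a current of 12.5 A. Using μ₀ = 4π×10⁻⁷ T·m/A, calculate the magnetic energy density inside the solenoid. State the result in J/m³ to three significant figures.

u ≈ 1180 J/m³

B = μ₀nI = (4π×10⁻⁷)(3.460×10^3)(12.5) = 5.43496×10^-2 T.
u = B²/(2μ₀) = (5.43496×10^-2)²/(2×4π×10⁻⁷) = 1.175×10^3 J/m³.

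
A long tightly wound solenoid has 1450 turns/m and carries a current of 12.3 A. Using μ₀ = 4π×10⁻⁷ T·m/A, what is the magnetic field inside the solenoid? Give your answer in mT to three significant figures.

Inside a long solenoid, B = μ₀nI.
B = (4π×10⁻⁷)(1.450×10^3 m⁻¹)(12.3 A) = 2.241×10^-2 T.

B ≈ 22.4 mT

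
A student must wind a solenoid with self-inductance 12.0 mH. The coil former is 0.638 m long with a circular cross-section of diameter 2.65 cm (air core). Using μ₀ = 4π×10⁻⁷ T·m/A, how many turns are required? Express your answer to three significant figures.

A = π(d/2)² = π(1.325×10^-2 m)² = 5.515×10^-4 m².
From L = μ₀N²A/ℓ, N = √(Lℓ / (μ₀A)).
N = √[(1.200×10^-2)(0.638) / ((4π×10⁻⁷)×5.515×10^-4)] = √(1.1046×10^7) ≈ 3323.6.

N ≈ 3320 turns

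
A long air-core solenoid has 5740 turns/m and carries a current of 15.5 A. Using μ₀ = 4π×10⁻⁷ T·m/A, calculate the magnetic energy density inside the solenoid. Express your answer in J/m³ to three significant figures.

u ≈ 4970 J/m³

B = μ₀nI = (4π×10⁻⁷)(5.740×10^3)(15.5) = 0.1118 T.
u = B²/(2μ₀) = (0.1118)²/(2×4π×10⁻⁷) = 4.974×10^3 J/m³.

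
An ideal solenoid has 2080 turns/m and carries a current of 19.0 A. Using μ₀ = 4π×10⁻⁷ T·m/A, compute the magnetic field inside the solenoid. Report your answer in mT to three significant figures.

B ≈ 49.7 mT

Inside a long solenoid, B = μ₀nI.
B = (4π×10⁻⁷)(2.080×10^3 m⁻¹)(19.0 A) = 4.966×10^-2 T.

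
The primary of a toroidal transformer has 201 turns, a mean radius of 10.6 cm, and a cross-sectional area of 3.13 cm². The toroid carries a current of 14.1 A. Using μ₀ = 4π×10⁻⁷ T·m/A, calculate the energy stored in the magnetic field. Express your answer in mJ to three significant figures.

L = μ₀N²A/(2πR) = (4π×10⁻⁷)(201)²(3.130×10^-4)/(2π×0.106) = 2.386×10^-5 H.
U = ½LI² = ½(2.386×10^-5)(14.1)² = 2.372×10^-3 J.

U ≈ 2.37 mJ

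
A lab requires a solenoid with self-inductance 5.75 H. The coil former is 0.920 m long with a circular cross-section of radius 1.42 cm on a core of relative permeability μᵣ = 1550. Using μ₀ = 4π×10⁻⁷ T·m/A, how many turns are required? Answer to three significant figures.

N ≈ 2070 turns

A = πr² = π(1.420×10^-2 m)² = 6.3347×10^-4 m².
From L = μ₀μᵣN²A/ℓ, N = √(Lℓ / (μ₀μᵣA)).
N = √[(5.75)(0.92) / ((4π×10⁻⁷)(1550)×6.3347×10^-4)] = √(4.287×10^6) ≈ 2070.6.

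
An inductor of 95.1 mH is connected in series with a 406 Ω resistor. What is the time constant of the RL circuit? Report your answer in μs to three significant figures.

τ ≈ 234 μs

τ = L/R = (9.510×10^-2 H)/(406 Ω) = 2.342×10^-4 s.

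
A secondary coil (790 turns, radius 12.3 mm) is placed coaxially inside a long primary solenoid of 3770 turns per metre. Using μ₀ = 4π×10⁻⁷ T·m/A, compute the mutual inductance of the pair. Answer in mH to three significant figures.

The outer solenoid produces a uniform field B₁ = μ₀n₁I₁ across the inner coil,
so the flux linkage is N₂Φ = N₂B₁A₂ = μ₀n₁N₂A₂·I₁, giving M = μ₀n₁N₂A₂.
A₂ = πr² = π(1.230×10^-2 m)² = 4.753×10^-4 m².
M = (4π×10⁻⁷)(3770)(790)(4.753×10^-4) = 1.779×10^-3 H.

M ≈ 1.78 mH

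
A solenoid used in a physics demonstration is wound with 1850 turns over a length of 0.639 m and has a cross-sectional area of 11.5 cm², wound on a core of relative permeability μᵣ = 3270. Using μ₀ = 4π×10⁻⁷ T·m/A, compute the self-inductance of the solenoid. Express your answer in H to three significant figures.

A = 11.5 cm² = 1.150×10^-3 m².
For a long solenoid, L = μ₀μᵣN²A/ℓ.
L = (4π×10⁻⁷)(3270)(1850)²(1.150×10^-3)/(0.639 m) = 25.31 H.

L ≈ 25.3 H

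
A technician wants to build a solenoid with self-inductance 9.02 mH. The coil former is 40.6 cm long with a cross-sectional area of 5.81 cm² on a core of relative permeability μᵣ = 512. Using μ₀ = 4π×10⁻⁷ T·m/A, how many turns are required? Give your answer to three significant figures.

A = 5.81 cm² = 5.810×10^-4 m².
From L = μ₀μᵣN²A/ℓ, N = √(Lℓ / (μ₀μᵣA)).
N = √[(9.020×10^-3)(0.406) / ((4π×10⁻⁷)(512)×5.810×10^-4)] = √(9.797×10^3) ≈ 99.0.

N ≈ 99 turns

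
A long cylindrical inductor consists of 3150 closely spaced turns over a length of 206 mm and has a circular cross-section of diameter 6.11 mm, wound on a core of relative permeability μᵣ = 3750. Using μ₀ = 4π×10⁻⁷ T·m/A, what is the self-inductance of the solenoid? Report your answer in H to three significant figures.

A = π(d/2)² = π(3.055×10^-3 m)² = 2.932×10^-5 m².
For a long solenoid, L = μ₀μᵣN²A/ℓ.
L = (4π×10⁻⁷)(3750)(3150)²(2.932×10^-5)/(0.206 m) = 6.655 H.

L ≈ 6.66 H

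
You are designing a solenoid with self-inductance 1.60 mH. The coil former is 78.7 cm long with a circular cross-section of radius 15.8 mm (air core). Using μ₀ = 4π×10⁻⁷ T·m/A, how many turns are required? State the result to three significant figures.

A = πr² = π(1.580×10^-2 m)² = 7.843×10^-4 m².
From L = μ₀N²A/ℓ, N = √(Lℓ / (μ₀A)).
N = √[(1.600×10^-3)(0.787) / ((4π×10⁻⁷)×7.843×10^-4)] = √(1.278×10^6) ≈ 1130.3.

N ≈ 1130 turns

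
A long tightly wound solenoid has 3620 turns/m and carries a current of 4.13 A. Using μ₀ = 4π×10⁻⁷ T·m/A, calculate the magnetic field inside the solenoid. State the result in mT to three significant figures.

Inside a long solenoid, B = μ₀nI.
B = (4π×10⁻⁷)(3.620×10^3 m⁻¹)(4.13 A) = 1.879×10^-2 T.

B ≈ 18.8 mT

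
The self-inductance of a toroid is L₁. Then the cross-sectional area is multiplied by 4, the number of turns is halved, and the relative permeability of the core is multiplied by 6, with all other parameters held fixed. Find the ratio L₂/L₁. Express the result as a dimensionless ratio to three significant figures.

L₂/L₁ = 6.00

For a toroid, L ∝ μᵣN²A/R.
L₂/L₁ = (4) × (0.5)^2 × (6) = 6.00.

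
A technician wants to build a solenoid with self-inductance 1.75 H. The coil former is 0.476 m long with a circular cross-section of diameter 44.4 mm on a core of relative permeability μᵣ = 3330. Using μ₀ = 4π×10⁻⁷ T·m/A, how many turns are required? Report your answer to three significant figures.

N ≈ 359 turns

A = π(d/2)² = π(2.220×10^-2 m)² = 1.548×10^-3 m².
From L = μ₀μᵣN²A/ℓ, N = √(Lℓ / (μ₀μᵣA)).
N = √[(1.75)(0.476) / ((4π×10⁻⁷)(3330)×1.548×10^-3)] = √(1.286×10^5) ≈ 358.6.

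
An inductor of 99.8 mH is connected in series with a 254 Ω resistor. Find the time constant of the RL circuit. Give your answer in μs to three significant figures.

τ ≈ 393 μs

τ = L/R = (9.980×10^-2 H)/(254 Ω) = 3.929×10^-4 s.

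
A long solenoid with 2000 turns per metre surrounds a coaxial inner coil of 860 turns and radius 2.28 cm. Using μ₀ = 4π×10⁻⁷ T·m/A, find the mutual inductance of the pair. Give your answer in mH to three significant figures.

The outer solenoid produces a uniform field B₁ = μ₀n₁I₁ across the inner coil,
so the flux linkage is N₂Φ = N₂B₁A₂ = μ₀n₁N₂A₂·I₁, giving M = μ₀n₁N₂A₂.
A₂ = πr² = π(2.280×10^-2 m)² = 1.633×10^-3 m².
M = (4π×10⁻⁷)(2000)(860)(1.633×10^-3) = 3.530×10^-3 H.

M ≈ 3.53 mH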